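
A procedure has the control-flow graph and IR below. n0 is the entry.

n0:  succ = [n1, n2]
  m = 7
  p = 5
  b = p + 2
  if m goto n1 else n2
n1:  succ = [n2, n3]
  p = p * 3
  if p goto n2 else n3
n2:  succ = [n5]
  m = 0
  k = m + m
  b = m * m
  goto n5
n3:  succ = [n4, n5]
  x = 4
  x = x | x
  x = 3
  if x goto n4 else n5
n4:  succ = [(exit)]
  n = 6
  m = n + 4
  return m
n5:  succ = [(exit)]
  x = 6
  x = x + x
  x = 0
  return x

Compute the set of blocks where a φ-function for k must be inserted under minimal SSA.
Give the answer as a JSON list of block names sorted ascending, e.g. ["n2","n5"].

Answer: ["n5"]

Analysis:
idom tree: n1←n0 n2←n0 n3←n1 n4←n3 n5←n0
Dom∩ at merges:
  n2: preds {n0,n1}: {n0} ∩ {n0,n1} = {n0}; idom=n0
  n5: preds {n2,n3}: {n0,n2} ∩ {n0,n1,n3} = {n0}; idom=n0

Frontier:
  n2←n0: walk · to n0
  n2←n1: walk n1 to n0
  n5←n2: walk n2 to n0
  n5←n3: walk n3→n1 to n0
  n0: DF=∅
  n1: DF={n2,n5}
  n2: DF={n5}
  n3: DF={n5}
  n4: DF=∅
  n5: DF=∅

φ for k: defs {n2}
  DF⁺ = {n5}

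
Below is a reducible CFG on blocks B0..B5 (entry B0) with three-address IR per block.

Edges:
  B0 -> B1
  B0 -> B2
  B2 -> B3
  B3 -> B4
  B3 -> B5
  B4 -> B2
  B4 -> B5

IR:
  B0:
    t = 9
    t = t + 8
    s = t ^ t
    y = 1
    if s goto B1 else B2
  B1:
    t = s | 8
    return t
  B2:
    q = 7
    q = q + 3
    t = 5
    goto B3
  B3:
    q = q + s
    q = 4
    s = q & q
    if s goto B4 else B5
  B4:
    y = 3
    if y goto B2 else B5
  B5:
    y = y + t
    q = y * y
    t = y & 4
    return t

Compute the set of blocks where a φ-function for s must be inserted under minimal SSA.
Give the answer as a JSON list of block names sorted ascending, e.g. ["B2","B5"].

idom tree: B1←B0 B2←B0 B3←B2 B4←B3 B5←B3
Join-block Dom:
  B2: preds {B0,B4}: {B0} ∩ {B0,B2,B3,B4} = {B0}; idom=B0
  B5: preds {B3,B4}: {B0,B2,B3} ∩ {B0,B2,B3,B4} = {B0,B2,B3}; idom=B3

DF derivation:
  B2←B0: walk · to B0
  B2←B4: walk B4→B3→B2 to B0
  B5←B3: walk · to B3
  B5←B4: walk B4 to B3
  B0 → ∅
  B1 → ∅
  B2 → {B2}
  B3 → {B2}
  B4 → {B2,B5}
  B5 → ∅

φ for s: defs {B0,B3}
  DF⁺ = {B2}

Answer: ["B2"]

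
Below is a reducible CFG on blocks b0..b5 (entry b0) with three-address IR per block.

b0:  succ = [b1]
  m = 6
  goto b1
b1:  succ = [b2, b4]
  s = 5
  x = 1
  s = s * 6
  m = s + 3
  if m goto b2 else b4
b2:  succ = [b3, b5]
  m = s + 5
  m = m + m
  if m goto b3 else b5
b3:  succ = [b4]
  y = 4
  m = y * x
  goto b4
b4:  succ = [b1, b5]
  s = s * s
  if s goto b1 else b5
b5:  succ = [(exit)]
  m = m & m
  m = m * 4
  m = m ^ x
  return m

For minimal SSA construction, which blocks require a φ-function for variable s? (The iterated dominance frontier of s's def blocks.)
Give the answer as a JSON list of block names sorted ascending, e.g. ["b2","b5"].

idom tree: b1←b0 b2←b1 b3←b2 b4←b1 b5←b1
Dom∩ at merges:
  b1: preds {b0,b4}: {b0} ∩ {b0,b1,b4} = {b0}; idom=b0
  b4: preds {b1,b3}: {b0,b1} ∩ {b0,b1,b2,b3} = {b0,b1}; idom=b1
  b5: preds {b2,b4}: {b0,b1,b2} ∩ {b0,b1,b4} = {b0,b1}; idom=b1

DF derivation:
  b1←b0: walk · to b0
  b1←b4: walk b4→b1 to b0
  b4←b1: walk · to b1
  b4←b3: walk b3→b2 to b1
  b5←b2: walk b2 to b1
  b5←b4: walk b4 to b1
  b0: DF=∅
  b1: DF={b1}
  b2: DF={b4,b5}
  b3: DF={b4}
  b4: DF={b1,b5}
  b5: DF=∅

φ for s: defs {b1,b4}
  DF⁺ = {b1,b5}

Answer: ["b1", "b5"]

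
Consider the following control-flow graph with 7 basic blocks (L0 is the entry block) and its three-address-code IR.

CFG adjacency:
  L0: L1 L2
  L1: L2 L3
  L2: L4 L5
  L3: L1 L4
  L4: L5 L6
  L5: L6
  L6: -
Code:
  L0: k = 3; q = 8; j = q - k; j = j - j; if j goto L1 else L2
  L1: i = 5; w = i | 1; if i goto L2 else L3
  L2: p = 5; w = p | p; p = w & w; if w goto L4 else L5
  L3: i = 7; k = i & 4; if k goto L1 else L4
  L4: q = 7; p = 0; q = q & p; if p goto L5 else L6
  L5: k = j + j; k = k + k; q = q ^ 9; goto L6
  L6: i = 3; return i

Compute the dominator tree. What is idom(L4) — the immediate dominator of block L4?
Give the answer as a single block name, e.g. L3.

idom tree: L1←L0 L2←L0 L3←L1 L4←L0 L5←L0 L6←L0
Join-block Dom:
  L1: preds {L0,L3}: {L0} ∩ {L0,L1,L3} = {L0}; idom=L0
  L2: preds {L0,L1}: {L0} ∩ {L0,L1} = {L0}; idom=L0
  L4: preds {L2,L3}: {L0,L2} ∩ {L0,L1,L3} = {L0}; idom=L0
  L5: preds {L2,L4}: {L0,L2} ∩ {L0,L4} = {L0}; idom=L0
  L6: preds {L4,L5}: {L0,L4} ∩ {L0,L5} = {L0}; idom=L0

idom(L4) = L0

Answer: L0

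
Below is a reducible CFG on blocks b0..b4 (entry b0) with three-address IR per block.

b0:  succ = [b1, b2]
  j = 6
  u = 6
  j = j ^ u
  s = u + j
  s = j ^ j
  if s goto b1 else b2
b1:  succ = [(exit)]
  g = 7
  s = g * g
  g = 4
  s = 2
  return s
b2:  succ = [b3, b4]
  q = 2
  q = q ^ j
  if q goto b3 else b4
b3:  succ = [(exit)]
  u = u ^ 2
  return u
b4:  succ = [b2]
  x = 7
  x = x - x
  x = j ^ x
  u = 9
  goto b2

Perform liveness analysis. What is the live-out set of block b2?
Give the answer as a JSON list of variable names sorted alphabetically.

def/use:
  b0: {j,s,u} / ∅
  b1: {g,s} / ∅
  b2: {q} / {j}
  b3: {u} / {u}
  b4: {u,x} / {j}

Live sets:
  b0: in=∅ out={j,u}
  b1: in=∅ out=∅
  b2: in={j,u} out={j,u}
  b3: in={u} out=∅
  b4: in={j} out={j,u}

live-out(b2) = ["j", "u"]

Answer: ["j", "u"]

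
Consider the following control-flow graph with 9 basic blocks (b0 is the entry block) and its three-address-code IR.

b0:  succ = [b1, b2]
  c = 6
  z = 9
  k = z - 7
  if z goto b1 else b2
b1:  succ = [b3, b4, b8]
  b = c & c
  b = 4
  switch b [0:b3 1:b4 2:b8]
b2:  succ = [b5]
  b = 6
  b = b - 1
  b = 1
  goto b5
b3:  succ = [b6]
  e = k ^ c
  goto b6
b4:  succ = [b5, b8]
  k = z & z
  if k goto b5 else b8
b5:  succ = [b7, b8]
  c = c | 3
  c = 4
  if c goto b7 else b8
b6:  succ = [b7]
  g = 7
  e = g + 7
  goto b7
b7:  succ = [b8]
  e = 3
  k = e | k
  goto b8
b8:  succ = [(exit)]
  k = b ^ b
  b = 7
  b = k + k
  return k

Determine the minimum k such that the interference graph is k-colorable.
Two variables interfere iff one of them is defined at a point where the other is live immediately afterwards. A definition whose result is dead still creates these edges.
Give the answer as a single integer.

Answer: 4

Derivation:
Per-block:
  b0 def {c,k,z} use ∅
  b1 def {b} use {c}
  b2 def {b} use ∅
  b3 def {e} use {c,k}
  b4 def {k} use {z}
  b5 def {c} use {c}
  b6 def {e,g} use ∅
  b7 def {e,k} use {k}
  b8 def {b,k} use {b}

Live sets:
  live b0: ∅→{c,k,z}
  live b1: {c,k,z}→{b,c,k,z}
  live b2: {c,k}→{b,c,k}
  live b3: {b,c,k}→{b,k}
  live b4: {b,c,z}→{b,c,k}
  live b5: {b,c,k}→{b,k}
  live b6: {b,k}→{b,k}
  live b7: {b,k}→{b}
  live b8: {b}→∅

Conflict graph:
  b: {c,e,g,k,z}
  c: {b,k,z}
  e: {b,k}
  g: {b,k}
  k: {b,c,e,g,z}
  z: {b,c,k}

Registers:
  {b,c,k,z} pairwise interfere (4-clique) ⇒ χ ≥ 4
  4-colouring: r0={b}  r1={k}  r2={c,e,g}  r3={z}
  χ = 4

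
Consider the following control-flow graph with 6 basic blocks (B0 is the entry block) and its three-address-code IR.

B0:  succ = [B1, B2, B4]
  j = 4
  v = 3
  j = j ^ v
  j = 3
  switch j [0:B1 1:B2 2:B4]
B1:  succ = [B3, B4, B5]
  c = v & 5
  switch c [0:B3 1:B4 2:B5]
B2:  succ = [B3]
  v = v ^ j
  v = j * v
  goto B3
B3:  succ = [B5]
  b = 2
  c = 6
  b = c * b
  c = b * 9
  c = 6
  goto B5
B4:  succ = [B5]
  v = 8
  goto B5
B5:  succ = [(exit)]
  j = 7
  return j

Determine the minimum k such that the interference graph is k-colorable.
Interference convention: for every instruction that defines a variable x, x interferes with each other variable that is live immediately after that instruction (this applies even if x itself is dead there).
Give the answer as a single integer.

Per-block:
  B0: {j,v} / ∅
  B1: {c} / {v}
  B2: {v} / {j,v}
  B3: {b,c} / ∅
  B4: {v} / ∅
  B5: {j} / ∅

Live sets:
  B0 li=∅ lo={j,v}
  B1 li={v} lo=∅
  B2 li={j,v} lo=∅
  B3 li=∅ lo=∅
  B4 li=∅ lo=∅
  B5 li=∅ lo=∅

Interference:
  b↔{c}
  c↔{b}
  j↔{v}
  v↔{j}

Colouring:
  clique {b,c} ⇒ need ≥ 2
  assign b→R0 c→R1 j→R0 v→R1 — no edge inside a register ⇒ χ ≤ 2
  χ = 2

Answer: 2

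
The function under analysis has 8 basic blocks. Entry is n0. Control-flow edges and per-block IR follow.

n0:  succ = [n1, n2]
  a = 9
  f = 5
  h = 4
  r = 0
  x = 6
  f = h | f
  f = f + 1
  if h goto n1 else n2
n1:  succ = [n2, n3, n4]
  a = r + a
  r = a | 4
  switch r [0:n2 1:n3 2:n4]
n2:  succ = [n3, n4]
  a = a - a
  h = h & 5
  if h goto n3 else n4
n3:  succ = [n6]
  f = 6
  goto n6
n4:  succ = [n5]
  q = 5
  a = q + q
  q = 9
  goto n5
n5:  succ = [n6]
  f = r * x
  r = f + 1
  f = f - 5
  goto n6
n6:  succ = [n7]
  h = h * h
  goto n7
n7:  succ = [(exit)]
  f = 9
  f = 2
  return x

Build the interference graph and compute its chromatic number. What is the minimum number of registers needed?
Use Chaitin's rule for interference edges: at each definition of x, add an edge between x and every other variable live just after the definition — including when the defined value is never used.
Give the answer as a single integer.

def/use:
  n0 def {a,f,h,r,x} use ∅
  n1 def {a,r} use {a,r}
  n2 def {a,h} use {a,h}
  n3 def {f} use ∅
  n4 def {a,q} use ∅
  n5 def {f,r} use {r,x}
  n6 def {h} use {h}
  n7 def {f} use {x}

Backward fixpoint:
  live n0: ∅→{a,h,r,x}
  live n1: {a,h,r,x}→{a,h,r,x}
  live n2: {a,h,r,x}→{h,r,x}
  live n3: {h,x}→{h,x}
  live n4: {h,r,x}→{h,r,x}
  live n5: {h,r,x}→{h,x}
  live n6: {h,x}→{x}
  live n7: {x}→∅

Interference:
  a — {f,h,r,x}
  f — {a,h,r,x}
  h — {a,f,q,r,x}
  q — {h,r,x}
  r — {a,f,h,q,x}
  x — {a,f,h,q,r}

Registers:
  {a,f,h,r,x} pairwise interfere (5-clique) ⇒ χ ≥ 5
  assign a→R3 f→R4 h→R0 q→R3 r→R1 x→R2 — no edge inside a register ⇒ χ ≤ 5
  χ = 5

Answer: 5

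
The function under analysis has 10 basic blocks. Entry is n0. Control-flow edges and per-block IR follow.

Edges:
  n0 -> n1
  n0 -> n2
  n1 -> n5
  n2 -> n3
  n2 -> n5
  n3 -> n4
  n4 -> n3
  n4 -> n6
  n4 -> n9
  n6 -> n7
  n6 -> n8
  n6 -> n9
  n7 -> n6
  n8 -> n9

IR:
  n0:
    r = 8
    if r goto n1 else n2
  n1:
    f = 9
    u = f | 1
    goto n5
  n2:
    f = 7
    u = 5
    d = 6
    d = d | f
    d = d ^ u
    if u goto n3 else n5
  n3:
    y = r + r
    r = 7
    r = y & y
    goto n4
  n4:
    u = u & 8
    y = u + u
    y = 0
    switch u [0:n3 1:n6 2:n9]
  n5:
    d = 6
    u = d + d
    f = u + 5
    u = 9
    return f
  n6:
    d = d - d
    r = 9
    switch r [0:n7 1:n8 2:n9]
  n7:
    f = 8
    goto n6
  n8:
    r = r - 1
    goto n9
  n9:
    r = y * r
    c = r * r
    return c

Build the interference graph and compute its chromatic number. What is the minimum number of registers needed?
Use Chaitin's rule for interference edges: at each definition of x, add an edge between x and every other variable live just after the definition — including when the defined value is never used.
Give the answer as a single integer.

Per-block:
  n0: {r} / ∅
  n1: {f,u} / ∅
  n2: {d,f,u} / ∅
  n3: {r,y} / {r}
  n4: {u,y} / {u}
  n5: {d,f,u} / ∅
  n6: {d,r} / {d}
  n7: {f} / ∅
  n8: {r} / {r}
  n9: {c,r} / {r,y}

Liveness:
  n0 li=∅ lo={r}
  n1 li=∅ lo=∅
  n2 li={r} lo={d,r,u}
  n3 li={d,r,u} lo={d,r,u}
  n4 li={d,r,u} lo={d,r,u,y}
  n5 li=∅ lo=∅
  n6 li={d,y} lo={d,r,y}
  n7 li={d,y} lo={d,y}
  n8 li={r,y} lo={r,y}
  n9 li={r,y} lo=∅

Interfere edges:
  c — ∅
  d — {f,r,u,y}
  f — {d,r,u,y}
  r — {d,f,u,y}
  u — {d,f,r,y}
  y — {d,f,r,u}

Registers:
  clique {d,f,r,u,y} ⇒ need ≥ 5
  assign c→c0 d→c0 f→c1 r→c2 u→c3 y→c4 — no edge inside a register ⇒ χ ≤ 5
  χ = 5

Answer: 5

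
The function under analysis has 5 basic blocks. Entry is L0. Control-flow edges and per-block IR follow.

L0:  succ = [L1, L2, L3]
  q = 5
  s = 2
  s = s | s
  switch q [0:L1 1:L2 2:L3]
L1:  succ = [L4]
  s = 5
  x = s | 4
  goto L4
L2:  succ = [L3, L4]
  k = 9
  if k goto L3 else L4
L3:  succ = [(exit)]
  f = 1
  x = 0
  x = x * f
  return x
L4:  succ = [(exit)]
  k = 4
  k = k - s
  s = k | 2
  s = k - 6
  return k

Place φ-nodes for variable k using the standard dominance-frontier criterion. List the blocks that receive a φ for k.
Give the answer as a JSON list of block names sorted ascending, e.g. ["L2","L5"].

Answer: ["L3", "L4"]

Working:
idom tree: L1←L0 L2←L0 L3←L0 L4←L0
Dom∩ at merges:
  L3: preds {L0,L2}: {L0} ∩ {L0,L2} = {L0}; idom=L0
  L4: preds {L1,L2}: {L0,L1} ∩ {L0,L2} = {L0}; idom=L0

DF derivation:
  L3←L0: walk · to L0
  L3←L2: walk L2 to L0
  L4←L1: walk L1 to L0
  L4←L2: walk L2 to L0
  L0: DF=∅
  L1: DF={L4}
  L2: DF={L3,L4}
  L3: DF=∅
  L4: DF=∅

φ for k: defs {L2,L4}
  DF⁺ = {L3,L4}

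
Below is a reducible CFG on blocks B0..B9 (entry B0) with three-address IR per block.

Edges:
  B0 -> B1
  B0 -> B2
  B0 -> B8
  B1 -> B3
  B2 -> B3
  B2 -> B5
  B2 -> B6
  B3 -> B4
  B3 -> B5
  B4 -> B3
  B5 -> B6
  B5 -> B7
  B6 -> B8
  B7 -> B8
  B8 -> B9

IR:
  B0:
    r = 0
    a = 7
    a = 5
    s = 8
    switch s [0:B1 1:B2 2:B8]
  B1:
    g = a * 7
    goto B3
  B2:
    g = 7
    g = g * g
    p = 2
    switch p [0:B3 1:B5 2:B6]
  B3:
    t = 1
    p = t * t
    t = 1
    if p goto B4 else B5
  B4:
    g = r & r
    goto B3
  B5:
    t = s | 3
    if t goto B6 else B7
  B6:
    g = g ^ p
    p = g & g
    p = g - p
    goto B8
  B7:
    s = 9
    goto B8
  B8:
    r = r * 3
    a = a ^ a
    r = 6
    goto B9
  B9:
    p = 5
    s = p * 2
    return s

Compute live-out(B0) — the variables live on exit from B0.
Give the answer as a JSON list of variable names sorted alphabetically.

def/use:
  B0: {a,r,s} / ∅
  B1: {g} / {a}
  B2: {g,p} / ∅
  B3: {p,t} / ∅
  B4: {g} / {r}
  B5: {t} / {s}
  B6: {g,p} / {g,p}
  B7: {s} / ∅
  B8: {a,r} / {a,r}
  B9: {p,s} / ∅

Live sets:
  B0: in=∅ out={a,r,s}
  B1: in={a,r,s} out={a,g,r,s}
  B2: in={a,r,s} out={a,g,p,r,s}
  B3: in={a,g,r,s} out={a,g,p,r,s}
  B4: in={a,r,s} out={a,g,r,s}
  B5: in={a,g,p,r,s} out={a,g,p,r}
  B6: in={a,g,p,r} out={a,r}
  B7: in={a,r} out={a,r}
  B8: in={a,r} out=∅
  B9: in=∅ out=∅

live-out(B0) = ["a", "r", "s"]

Answer: ["a", "r", "s"]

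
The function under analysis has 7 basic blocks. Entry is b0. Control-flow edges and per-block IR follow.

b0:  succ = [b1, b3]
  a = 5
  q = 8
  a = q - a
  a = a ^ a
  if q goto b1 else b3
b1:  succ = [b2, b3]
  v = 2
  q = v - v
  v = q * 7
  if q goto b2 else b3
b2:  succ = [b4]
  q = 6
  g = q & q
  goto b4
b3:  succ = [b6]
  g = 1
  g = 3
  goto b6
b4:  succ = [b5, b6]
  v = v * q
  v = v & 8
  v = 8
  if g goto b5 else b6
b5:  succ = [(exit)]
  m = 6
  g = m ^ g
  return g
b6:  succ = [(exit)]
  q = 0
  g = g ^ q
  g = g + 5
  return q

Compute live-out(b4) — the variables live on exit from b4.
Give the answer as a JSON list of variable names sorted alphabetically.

def/use:
  b0 def {a,q} use ∅
  b1 def {q,v} use ∅
  b2 def {g,q} use ∅
  b3 def {g} use ∅
  b4 def {v} use {g,q,v}
  b5 def {g,m} use {g}
  b6 def {g,q} use {g}

Backward fixpoint:
  b0: in=∅ out=∅
  b1: in=∅ out={v}
  b2: in={v} out={g,q,v}
  b3: in=∅ out={g}
  b4: in={g,q,v} out={g}
  b5: in={g} out=∅
  b6: in={g} out=∅

live-out(b4) = ["g"]

Answer: ["g"]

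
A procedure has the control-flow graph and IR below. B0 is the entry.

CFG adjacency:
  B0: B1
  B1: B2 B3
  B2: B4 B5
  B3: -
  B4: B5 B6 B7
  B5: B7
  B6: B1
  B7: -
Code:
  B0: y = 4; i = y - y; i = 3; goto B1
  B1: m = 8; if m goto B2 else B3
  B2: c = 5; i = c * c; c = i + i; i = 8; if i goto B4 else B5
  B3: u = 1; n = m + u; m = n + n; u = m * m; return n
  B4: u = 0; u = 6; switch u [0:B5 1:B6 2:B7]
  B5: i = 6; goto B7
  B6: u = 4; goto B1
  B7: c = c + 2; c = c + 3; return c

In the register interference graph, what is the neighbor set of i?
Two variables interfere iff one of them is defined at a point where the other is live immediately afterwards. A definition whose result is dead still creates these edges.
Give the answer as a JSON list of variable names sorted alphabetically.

def/use:
  B0: {i,y} / ∅
  B1: {m} / ∅
  B2: {c,i} / ∅
  B3: {m,n,u} / {m}
  B4: {u} / ∅
  B5: {i} / ∅
  B6: {u} / ∅
  B7: {c} / {c}

Live sets:
  B0 li=∅ lo=∅
  B1 li=∅ lo={m}
  B2 li=∅ lo={c}
  B3 li={m} lo=∅
  B4 li={c} lo={c}
  B5 li={c} lo={c}
  B6 li=∅ lo=∅
  B7 li={c} lo=∅

Interference:
  c↔{i,u}
  i↔{c}
  m↔{n,u}
  n↔{m,u}
  u↔{c,m,n}
  y↔∅

N(i) = ["c"]

Answer: ["c"]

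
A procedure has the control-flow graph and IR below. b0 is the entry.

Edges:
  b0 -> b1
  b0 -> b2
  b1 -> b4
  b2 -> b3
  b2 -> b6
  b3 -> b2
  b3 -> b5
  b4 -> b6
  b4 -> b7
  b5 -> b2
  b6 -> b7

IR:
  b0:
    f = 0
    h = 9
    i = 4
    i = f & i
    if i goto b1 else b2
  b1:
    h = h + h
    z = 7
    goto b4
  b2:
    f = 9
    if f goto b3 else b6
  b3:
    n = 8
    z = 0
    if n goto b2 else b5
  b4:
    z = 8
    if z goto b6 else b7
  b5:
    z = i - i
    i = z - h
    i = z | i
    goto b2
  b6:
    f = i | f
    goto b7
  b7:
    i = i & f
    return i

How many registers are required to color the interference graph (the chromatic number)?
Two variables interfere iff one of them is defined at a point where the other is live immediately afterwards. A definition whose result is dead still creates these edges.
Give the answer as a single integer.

Per-block:
  b0 def {f,h,i} use ∅
  b1 def {h,z} use {h}
  b2 def {f} use ∅
  b3 def {n,z} use ∅
  b4 def {z} use ∅
  b5 def {i,z} use {h,i}
  b6 def {f} use {f,i}
  b7 def {i} use {f,i}

Live sets:
  b0 li=∅ lo={f,h,i}
  b1 li={f,h,i} lo={f,i}
  b2 li={h,i} lo={f,h,i}
  b3 li={h,i} lo={h,i}
  b4 li={f,i} lo={f,i}
  b5 li={h,i} lo={h,i}
  b6 li={f,i} lo={f,i}
  b7 li={f,i} lo=∅

Conflict graph:
  f↔{h,i,z}
  h↔{f,i,n,z}
  i↔{f,h,n,z}
  n↔{h,i,z}
  z↔{f,h,i,n}

Colouring:
  lower bound: {f,h,i,z} mutually conflict ⇒ χ ≥ 4
  assign f→r3 h→r0 i→r1 n→r3 z→r2 — no edge inside a register ⇒ χ ≤ 4
  χ = 4

Answer: 4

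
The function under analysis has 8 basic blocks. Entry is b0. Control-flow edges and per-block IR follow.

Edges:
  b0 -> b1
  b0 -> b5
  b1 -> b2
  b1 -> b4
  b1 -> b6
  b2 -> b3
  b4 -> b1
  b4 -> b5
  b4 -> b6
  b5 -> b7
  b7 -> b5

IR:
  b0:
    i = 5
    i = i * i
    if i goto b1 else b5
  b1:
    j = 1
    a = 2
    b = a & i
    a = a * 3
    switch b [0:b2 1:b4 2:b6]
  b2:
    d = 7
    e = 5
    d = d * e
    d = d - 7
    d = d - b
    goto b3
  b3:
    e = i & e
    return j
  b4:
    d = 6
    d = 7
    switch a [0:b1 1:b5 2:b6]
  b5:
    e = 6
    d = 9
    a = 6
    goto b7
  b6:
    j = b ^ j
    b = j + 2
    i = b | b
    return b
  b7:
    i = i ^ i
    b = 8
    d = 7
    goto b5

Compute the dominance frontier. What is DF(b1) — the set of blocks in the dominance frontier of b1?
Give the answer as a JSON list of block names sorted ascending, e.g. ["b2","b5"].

Answer: ["b1", "b5"]

Derivation:
idom tree: b1←b0 b2←b1 b3←b2 b4←b1 b5←b0 b6←b1 b7←b5
Dom at joins:
  b1: preds {b0,b4}: {b0} ∩ {b0,b1,b4} = {b0}; idom=b0
  b5: preds {b0,b4,b7}: {b0} ∩ {b0,b1,b4} ∩ {b0,b5,b7} = {b0}; idom=b0
  b6: preds {b1,b4}: {b0,b1} ∩ {b0,b1,b4} = {b0,b1}; idom=b1

DF walk-up:
  b1←b0: walk · to b0
  b1←b4: walk b4→b1 to b0
  b5←b0: walk · to b0
  b5←b4: walk b4→b1 to b0
  b5←b7: walk b7→b5 to b0
  b6←b1: walk · to b1
  b6←b4: walk b4 to b1
  DF(b0)=∅
  DF(b1)={b1,b5}
  DF(b2)=∅
  DF(b3)=∅
  DF(b4)={b1,b5,b6}
  DF(b5)={b5}
  DF(b6)=∅
  DF(b7)={b5}

DF(b1) = ["b1", "b5"]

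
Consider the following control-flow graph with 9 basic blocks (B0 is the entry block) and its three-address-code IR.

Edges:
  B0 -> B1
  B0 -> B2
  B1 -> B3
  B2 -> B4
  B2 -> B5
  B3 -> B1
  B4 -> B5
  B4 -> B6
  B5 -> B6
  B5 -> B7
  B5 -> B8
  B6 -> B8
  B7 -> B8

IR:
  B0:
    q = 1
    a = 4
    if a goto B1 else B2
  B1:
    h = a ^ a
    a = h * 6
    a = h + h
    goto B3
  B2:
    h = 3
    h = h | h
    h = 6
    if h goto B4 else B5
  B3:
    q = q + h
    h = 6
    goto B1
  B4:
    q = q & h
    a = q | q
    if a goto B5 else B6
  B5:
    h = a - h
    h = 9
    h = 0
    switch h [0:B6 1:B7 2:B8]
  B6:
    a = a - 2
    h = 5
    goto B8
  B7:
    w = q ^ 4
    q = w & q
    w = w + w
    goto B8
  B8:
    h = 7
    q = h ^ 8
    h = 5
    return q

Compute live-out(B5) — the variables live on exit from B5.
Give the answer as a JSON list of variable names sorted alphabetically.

def/use:
  B0 def {a,q} use ∅
  B1 def {a,h} use {a}
  B2 def {h} use ∅
  B3 def {h,q} use {h,q}
  B4 def {a,q} use {h,q}
  B5 def {h} use {a,h}
  B6 def {a,h} use {a}
  B7 def {q,w} use {q}
  B8 def {h,q} use ∅

Backward fixpoint:
  B0: in=∅ out={a,q}
  B1: in={a,q} out={a,h,q}
  B2: in={a,q} out={a,h,q}
  B3: in={a,h,q} out={a,q}
  B4: in={h,q} out={a,h,q}
  B5: in={a,h,q} out={a,q}
  B6: in={a} out=∅
  B7: in={q} out=∅
  B8: in=∅ out=∅

live-out(B5) = ["a", "q"]

Answer: ["a", "q"]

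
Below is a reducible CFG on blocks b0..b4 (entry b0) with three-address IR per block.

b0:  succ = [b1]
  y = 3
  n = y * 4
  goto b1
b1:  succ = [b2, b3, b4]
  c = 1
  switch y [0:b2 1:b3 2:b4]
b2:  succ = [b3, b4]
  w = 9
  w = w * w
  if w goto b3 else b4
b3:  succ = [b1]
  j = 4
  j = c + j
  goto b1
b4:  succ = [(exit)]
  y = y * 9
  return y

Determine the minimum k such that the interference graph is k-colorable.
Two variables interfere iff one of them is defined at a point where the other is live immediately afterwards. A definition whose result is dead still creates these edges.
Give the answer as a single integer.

Answer: 3

Working:
Block summaries:
  b0 def {n,y} use ∅
  b1 def {c} use {y}
  b2 def {w} use ∅
  b3 def {j} use {c}
  b4 def {y} use {y}

Backward fixpoint:
  live b0: ∅→{y}
  live b1: {y}→{c,y}
  live b2: {c,y}→{c,y}
  live b3: {c,y}→{y}
  live b4: {y}→∅

Interfere edges:
  c — {j,w,y}
  j — {c,y}
  n — {y}
  w — {c,y}
  y — {c,j,n,w}

Colouring:
  lower bound: {c,j,y} mutually conflict ⇒ χ ≥ 3
  3-colouring: c0={y}  c1={c,n}  c2={j,w}
  χ = 3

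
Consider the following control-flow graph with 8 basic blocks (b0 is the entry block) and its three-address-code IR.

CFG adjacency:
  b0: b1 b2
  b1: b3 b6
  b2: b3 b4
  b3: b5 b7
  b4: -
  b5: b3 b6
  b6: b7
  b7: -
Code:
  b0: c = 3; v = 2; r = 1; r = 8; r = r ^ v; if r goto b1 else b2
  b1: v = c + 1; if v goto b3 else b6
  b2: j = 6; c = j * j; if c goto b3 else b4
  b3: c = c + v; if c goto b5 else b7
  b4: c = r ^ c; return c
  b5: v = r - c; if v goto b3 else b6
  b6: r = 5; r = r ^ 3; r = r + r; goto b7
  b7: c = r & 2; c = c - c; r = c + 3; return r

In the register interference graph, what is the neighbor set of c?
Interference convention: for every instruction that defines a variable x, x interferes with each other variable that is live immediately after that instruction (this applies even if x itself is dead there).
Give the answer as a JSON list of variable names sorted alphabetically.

Per-block:
  b0: def={c,r,v} ue=∅
  b1: def={v} ue={c}
  b2: def={c,j} ue=∅
  b3: def={c} ue={c,v}
  b4: def={c} ue={c,r}
  b5: def={v} ue={c,r}
  b6: def={r} ue=∅
  b7: def={c,r} ue={r}

Liveness:
  b0: in=∅ out={c,r,v}
  b1: in={c,r} out={c,r,v}
  b2: in={r,v} out={c,r,v}
  b3: in={c,r,v} out={c,r}
  b4: in={c,r} out=∅
  b5: in={c,r} out={c,r,v}
  b6: in=∅ out={r}
  b7: in={r} out=∅

Interference:
  c — {r,v}
  j — {r,v}
  r — {c,j,v}
  v — {c,j,r}

N(c) = ["r", "v"]

Answer: ["r", "v"]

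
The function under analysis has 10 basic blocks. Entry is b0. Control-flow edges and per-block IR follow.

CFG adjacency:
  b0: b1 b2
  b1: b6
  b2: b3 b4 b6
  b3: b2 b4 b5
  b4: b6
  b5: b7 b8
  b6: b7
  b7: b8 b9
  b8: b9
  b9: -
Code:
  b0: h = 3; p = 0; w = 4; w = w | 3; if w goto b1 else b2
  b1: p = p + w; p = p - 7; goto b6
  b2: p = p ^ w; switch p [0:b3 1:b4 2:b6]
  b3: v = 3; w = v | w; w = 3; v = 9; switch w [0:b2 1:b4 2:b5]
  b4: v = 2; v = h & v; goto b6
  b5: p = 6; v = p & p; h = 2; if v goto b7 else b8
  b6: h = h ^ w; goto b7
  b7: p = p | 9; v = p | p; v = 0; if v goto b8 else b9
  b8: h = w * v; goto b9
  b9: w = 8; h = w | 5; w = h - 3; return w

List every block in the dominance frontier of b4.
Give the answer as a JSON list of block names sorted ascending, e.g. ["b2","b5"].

idom tree: b1←b0 b2←b0 b3←b2 b4←b2 b5←b3 b6←b0 b7←b0 b8←b0 b9←b0
Join-block Dom:
  b2: preds {b0,b3}: {b0} ∩ {b0,b2,b3} = {b0}; idom=b0
  b4: preds {b2,b3}: {b0,b2} ∩ {b0,b2,b3} = {b0,b2}; idom=b2
  b6: preds {b1,b2,b4}: {b0,b1} ∩ {b0,b2} ∩ {b0,b2,b4} = {b0}; idom=b0
  b7: preds {b5,b6}: {b0,b2,b3,b5} ∩ {b0,b6} = {b0}; idom=b0
  b8: preds {b5,b7}: {b0,b2,b3,b5} ∩ {b0,b7} = {b0}; idom=b0
  b9: preds {b7,b8}: {b0,b7} ∩ {b0,b8} = {b0}; idom=b0

DF walk-up:
  join b2 pred b0: · stop@b0
  join b2 pred b3: b3→b2 stop@b0
  join b4 pred b2: · stop@b2
  join b4 pred b3: b3 stop@b2
  join b6 pred b1: b1 stop@b0
  join b6 pred b2: b2 stop@b0
  join b6 pred b4: b4→b2 stop@b0
  join b7 pred b5: b5→b3→b2 stop@b0
  join b7 pred b6: b6 stop@b0
  join b8 pred b5: b5→b3→b2 stop@b0
  join b8 pred b7: b7 stop@b0
  join b9 pred b7: b7 stop@b0
  join b9 pred b8: b8 stop@b0
  b0 → ∅
  b1 → {b6}
  b2 → {b2,b6,b7,b8}
  b3 → {b2,b4,b7,b8}
  b4 → {b6}
  b5 → {b7,b8}
  b6 → {b7}
  b7 → {b8,b9}
  b8 → {b9}
  b9 → ∅

DF(b4) = ["b6"]

Answer: ["b6"]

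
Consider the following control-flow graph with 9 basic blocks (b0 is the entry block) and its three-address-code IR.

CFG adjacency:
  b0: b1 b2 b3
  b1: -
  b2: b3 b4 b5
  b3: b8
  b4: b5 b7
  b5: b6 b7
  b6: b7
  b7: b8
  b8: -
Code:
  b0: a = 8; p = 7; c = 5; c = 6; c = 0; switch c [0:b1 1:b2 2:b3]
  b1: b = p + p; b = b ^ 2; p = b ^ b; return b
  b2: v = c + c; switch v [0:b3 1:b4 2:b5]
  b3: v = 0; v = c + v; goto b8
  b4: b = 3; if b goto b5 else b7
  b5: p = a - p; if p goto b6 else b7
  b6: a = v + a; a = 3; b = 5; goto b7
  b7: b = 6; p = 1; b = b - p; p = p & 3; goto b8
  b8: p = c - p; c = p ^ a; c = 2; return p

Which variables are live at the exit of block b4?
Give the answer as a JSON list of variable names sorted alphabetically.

Answer: ["a", "c", "p", "v"]

Analysis:
def/use:
  b0 def {a,c,p} use ∅
  b1 def {b,p} use {p}
  b2 def {v} use {c}
  b3 def {v} use {c}
  b4 def {b} use ∅
  b5 def {p} use {a,p}
  b6 def {a,b} use {a,v}
  b7 def {b,p} use ∅
  b8 def {c,p} use {a,c,p}

Backward fixpoint:
  live b0: ∅→{a,c,p}
  live b1: {p}→∅
  live b2: {a,c,p}→{a,c,p,v}
  live b3: {a,c,p}→{a,c,p}
  live b4: {a,c,p,v}→{a,c,p,v}
  live b5: {a,c,p,v}→{a,c,v}
  live b6: {a,c,v}→{a,c}
  live b7: {a,c}→{a,c,p}
  live b8: {a,c,p}→∅

live-out(b4) = ["a", "c", "p", "v"]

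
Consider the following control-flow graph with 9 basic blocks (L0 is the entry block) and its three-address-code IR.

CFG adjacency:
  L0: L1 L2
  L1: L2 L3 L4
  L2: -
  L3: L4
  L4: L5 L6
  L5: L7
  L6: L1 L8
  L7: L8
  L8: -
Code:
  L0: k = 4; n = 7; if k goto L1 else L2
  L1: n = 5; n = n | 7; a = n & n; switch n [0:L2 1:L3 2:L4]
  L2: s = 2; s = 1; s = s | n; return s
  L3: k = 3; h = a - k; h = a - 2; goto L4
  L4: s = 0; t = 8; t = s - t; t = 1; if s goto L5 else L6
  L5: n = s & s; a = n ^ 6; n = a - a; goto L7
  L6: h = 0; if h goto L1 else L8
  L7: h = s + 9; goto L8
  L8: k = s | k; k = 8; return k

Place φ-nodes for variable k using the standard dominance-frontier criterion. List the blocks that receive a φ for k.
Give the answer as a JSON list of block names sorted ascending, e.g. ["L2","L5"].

idom tree: L1←L0 L2←L0 L3←L1 L4←L1 L5←L4 L6←L4 L7←L5 L8←L4
Dom∩ at merges:
  L1: preds {L0,L6}: {L0} ∩ {L0,L1,L4,L6} = {L0}; idom=L0
  L2: preds {L0,L1}: {L0} ∩ {L0,L1} = {L0}; idom=L0
  L4: preds {L1,L3}: {L0,L1} ∩ {L0,L1,L3} = {L0,L1}; idom=L1
  L8: preds {L6,L7}: {L0,L1,L4,L6} ∩ {L0,L1,L4,L5,L7} = {L0,L1,L4}; idom=L4

DF walk-up:
  L1←L0: walk · to L0
  L1←L6: walk L6→L4→L1 to L0
  L2←L0: walk · to L0
  L2←L1: walk L1 to L0
  L4←L1: walk · to L1
  L4←L3: walk L3 to L1
  L8←L6: walk L6 to L4
  L8←L7: walk L7→L5 to L4
  DF(L0)=∅
  DF(L1)={L1,L2}
  DF(L2)=∅
  DF(L3)={L4}
  DF(L4)={L1}
  DF(L5)={L8}
  DF(L6)={L1,L8}
  DF(L7)={L8}
  DF(L8)=∅

φ for k: defs {L0,L3,L8}
  DF⁺ = {L1,L2,L4}

Answer: ["L1", "L2", "L4"]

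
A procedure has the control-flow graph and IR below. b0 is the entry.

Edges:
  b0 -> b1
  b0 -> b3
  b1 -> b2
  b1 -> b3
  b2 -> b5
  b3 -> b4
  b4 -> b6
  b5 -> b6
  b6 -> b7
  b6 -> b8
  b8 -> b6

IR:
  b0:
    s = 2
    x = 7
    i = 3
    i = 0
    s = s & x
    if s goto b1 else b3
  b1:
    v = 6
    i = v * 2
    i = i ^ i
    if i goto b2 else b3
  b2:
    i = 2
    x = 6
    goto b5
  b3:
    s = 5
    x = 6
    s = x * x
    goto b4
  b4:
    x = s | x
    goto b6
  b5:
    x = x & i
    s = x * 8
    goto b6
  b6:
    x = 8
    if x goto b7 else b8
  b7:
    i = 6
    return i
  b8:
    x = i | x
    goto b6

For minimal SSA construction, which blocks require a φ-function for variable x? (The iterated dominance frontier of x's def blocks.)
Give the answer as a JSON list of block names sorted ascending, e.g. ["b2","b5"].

Answer: ["b6"]

Derivation:
idom tree: b1←b0 b2←b1 b3←b0 b4←b3 b5←b2 b6←b0 b7←b6 b8←b6
Dom at joins:
  b3: preds {b0,b1}: {b0} ∩ {b0,b1} = {b0}; idom=b0
  b6: preds {b4,b5,b8}: {b0,b3,b4} ∩ {b0,b1,b2,b5} ∩ {b0,b6,b8} = {b0}; idom=b0

Frontier:
  join b3 pred b0: · stop@b0
  join b3 pred b1: b1 stop@b0
  join b6 pred b4: b4→b3 stop@b0
  join b6 pred b5: b5→b2→b1 stop@b0
  join b6 pred b8: b8→b6 stop@b0
  DF(b0)=∅
  DF(b1)={b3,b6}
  DF(b2)={b6}
  DF(b3)={b6}
  DF(b4)={b6}
  DF(b5)={b6}
  DF(b6)={b6}
  DF(b7)=∅
  DF(b8)={b6}

φ for x: defs {b0,b2,b3,b4,b5,b6,b8}
  DF⁺ = {b6}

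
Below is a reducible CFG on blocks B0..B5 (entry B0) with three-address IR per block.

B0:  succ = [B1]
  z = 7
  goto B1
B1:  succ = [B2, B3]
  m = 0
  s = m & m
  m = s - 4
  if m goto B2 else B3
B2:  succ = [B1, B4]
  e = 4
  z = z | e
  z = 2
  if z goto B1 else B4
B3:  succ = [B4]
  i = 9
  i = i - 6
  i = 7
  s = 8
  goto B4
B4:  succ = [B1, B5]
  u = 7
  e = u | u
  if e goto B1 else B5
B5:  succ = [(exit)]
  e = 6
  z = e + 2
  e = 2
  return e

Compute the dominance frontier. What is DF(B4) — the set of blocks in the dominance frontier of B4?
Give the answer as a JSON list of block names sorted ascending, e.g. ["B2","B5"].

idom tree: B1←B0 B2←B1 B3←B1 B4←B1 B5←B4
Dom at joins:
  B1: preds {B0,B2,B4}: {B0} ∩ {B0,B1,B2} ∩ {B0,B1,B4} = {B0}; idom=B0
  B4: preds {B2,B3}: {B0,B1,B2} ∩ {B0,B1,B3} = {B0,B1}; idom=B1

Frontier:
  join B1 pred B0: · stop@B0
  join B1 pred B2: B2→B1 stop@B0
  join B1 pred B4: B4→B1 stop@B0
  join B4 pred B2: B2 stop@B1
  join B4 pred B3: B3 stop@B1
  B0 → ∅
  B1 → {B1}
  B2 → {B1,B4}
  B3 → {B4}
  B4 → {B1}
  B5 → ∅

DF(B4) = ["B1"]

Answer: ["B1"]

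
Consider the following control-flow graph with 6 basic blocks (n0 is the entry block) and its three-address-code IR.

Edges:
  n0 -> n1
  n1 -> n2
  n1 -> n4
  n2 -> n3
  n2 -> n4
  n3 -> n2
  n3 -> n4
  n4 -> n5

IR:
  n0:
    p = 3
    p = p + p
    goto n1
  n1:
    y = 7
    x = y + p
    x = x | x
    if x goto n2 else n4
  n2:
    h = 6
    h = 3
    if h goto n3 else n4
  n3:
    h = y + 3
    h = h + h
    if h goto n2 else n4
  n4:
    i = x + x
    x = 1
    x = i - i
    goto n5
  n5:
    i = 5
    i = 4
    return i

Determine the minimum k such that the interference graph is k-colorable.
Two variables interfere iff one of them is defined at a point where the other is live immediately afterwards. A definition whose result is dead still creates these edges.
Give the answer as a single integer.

Per-block:
  n0 def {p} use ∅
  n1 def {x,y} use {p}
  n2 def {h} use ∅
  n3 def {h} use {y}
  n4 def {i,x} use {x}
  n5 def {i} use ∅

Live sets:
  n0: in=∅ out={p}
  n1: in={p} out={x,y}
  n2: in={x,y} out={x,y}
  n3: in={x,y} out={x,y}
  n4: in={x} out=∅
  n5: in=∅ out=∅

Interfere edges:
  h — {x,y}
  i — {x}
  p — {y}
  x — {h,i,y}
  y — {h,p,x}

Registers:
  {h,x,y} pairwise interfere (3-clique) ⇒ χ ≥ 3
  assign h→c2 i→c1 p→c0 x→c0 y→c1 — no edge inside a register ⇒ χ ≤ 3
  χ = 3

Answer: 3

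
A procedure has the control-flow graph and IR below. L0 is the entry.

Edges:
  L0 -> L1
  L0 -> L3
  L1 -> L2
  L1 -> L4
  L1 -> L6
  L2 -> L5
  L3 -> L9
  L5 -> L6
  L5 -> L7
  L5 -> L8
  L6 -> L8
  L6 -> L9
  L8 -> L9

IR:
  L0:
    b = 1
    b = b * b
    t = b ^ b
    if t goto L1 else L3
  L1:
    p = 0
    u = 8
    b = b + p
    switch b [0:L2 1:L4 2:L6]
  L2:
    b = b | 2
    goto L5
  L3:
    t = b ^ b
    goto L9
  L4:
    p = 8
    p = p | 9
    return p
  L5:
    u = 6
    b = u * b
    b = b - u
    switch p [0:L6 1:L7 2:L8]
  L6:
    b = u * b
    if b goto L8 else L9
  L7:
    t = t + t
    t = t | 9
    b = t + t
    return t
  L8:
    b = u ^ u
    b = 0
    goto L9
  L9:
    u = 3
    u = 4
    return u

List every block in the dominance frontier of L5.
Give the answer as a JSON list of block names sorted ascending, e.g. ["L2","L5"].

Answer: ["L6", "L8"]

Derivation:
idom tree: L1←L0 L2←L1 L3←L0 L4←L1 L5←L2 L6←L1 L7←L5 L8←L1 L9←L0
Dom∩ at merges:
  L6: preds {L1,L5}: {L0,L1} ∩ {L0,L1,L2,L5} = {L0,L1}; idom=L1
  L8: preds {L5,L6}: {L0,L1,L2,L5} ∩ {L0,L1,L6} = {L0,L1}; idom=L1
  L9: preds {L3,L6,L8}: {L0,L3} ∩ {L0,L1,L6} ∩ {L0,L1,L8} = {L0}; idom=L0

DF derivation:
  join L6 pred L1: · stop@L1
  join L6 pred L5: L5→L2 stop@L1
  join L8 pred L5: L5→L2 stop@L1
  join L8 pred L6: L6 stop@L1
  join L9 pred L3: L3 stop@L0
  join L9 pred L6: L6→L1 stop@L0
  join L9 pred L8: L8→L1 stop@L0
  DF(L0)=∅
  DF(L1)={L9}
  DF(L2)={L6,L8}
  DF(L3)={L9}
  DF(L4)=∅
  DF(L5)={L6,L8}
  DF(L6)={L8,L9}
  DF(L7)=∅
  DF(L8)={L9}
  DF(L9)=∅

DF(L5) = ["L6", "L8"]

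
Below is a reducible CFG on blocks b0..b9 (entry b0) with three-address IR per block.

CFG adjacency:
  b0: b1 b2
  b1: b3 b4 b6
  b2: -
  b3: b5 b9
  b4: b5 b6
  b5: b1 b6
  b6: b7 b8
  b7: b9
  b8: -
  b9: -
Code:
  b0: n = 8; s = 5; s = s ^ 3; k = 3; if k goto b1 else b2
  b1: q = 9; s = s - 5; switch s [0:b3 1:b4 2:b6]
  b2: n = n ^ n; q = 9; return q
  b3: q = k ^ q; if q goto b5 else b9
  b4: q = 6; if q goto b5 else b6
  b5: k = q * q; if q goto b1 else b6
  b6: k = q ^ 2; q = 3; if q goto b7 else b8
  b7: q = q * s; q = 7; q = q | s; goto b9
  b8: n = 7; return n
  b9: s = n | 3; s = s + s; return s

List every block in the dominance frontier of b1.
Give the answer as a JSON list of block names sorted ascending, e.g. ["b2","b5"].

idom tree: b1←b0 b2←b0 b3←b1 b4←b1 b5←b1 b6←b1 b7←b6 b8←b6 b9←b1
Dom at joins:
  b1: preds {b0,b5}: {b0} ∩ {b0,b1,b5} = {b0}; idom=b0
  b5: preds {b3,b4}: {b0,b1,b3} ∩ {b0,b1,b4} = {b0,b1}; idom=b1
  b6: preds {b1,b4,b5}: {b0,b1} ∩ {b0,b1,b4} ∩ {b0,b1,b5} = {b0,b1}; idom=b1
  b9: preds {b3,b7}: {b0,b1,b3} ∩ {b0,b1,b6,b7} = {b0,b1}; idom=b1

Frontier:
  b1←b0: walk · to b0
  b1←b5: walk b5→b1 to b0
  b5←b3: walk b3 to b1
  b5←b4: walk b4 to b1
  b6←b1: walk · to b1
  b6←b4: walk b4 to b1
  b6←b5: walk b5 to b1
  b9←b3: walk b3 to b1
  b9←b7: walk b7→b6 to b1
  b0: DF=∅
  b1: DF={b1}
  b2: DF=∅
  b3: DF={b5,b9}
  b4: DF={b5,b6}
  b5: DF={b1,b6}
  b6: DF={b9}
  b7: DF={b9}
  b8: DF=∅
  b9: DF=∅

DF(b1) = ["b1"]

Answer: ["b1"]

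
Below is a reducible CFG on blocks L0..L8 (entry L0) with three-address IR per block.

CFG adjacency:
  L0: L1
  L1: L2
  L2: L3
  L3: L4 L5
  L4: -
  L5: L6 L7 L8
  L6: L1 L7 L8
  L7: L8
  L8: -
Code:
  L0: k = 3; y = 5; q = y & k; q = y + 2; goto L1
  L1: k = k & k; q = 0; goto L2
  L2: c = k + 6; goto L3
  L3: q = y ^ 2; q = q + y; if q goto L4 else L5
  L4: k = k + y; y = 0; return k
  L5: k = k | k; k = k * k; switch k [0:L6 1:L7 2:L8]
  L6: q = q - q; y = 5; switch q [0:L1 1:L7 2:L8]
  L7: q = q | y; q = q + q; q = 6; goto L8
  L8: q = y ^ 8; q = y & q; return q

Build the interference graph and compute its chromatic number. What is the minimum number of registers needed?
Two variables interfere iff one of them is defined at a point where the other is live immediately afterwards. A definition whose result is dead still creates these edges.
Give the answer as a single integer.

Per-block:
  L0: def={k,q,y} ue=∅
  L1: def={k,q} ue={k}
  L2: def={c} ue={k}
  L3: def={q} ue={y}
  L4: def={k,y} ue={k,y}
  L5: def={k} ue={k}
  L6: def={q,y} ue={q}
  L7: def={q} ue={q,y}
  L8: def={q} ue={y}

Backward fixpoint:
  live L0: ∅→{k,y}
  live L1: {k,y}→{k,y}
  live L2: {k,y}→{k,y}
  live L3: {k,y}→{k,q,y}
  live L4: {k,y}→∅
  live L5: {k,q,y}→{k,q,y}
  live L6: {k,q}→{k,q,y}
  live L7: {q,y}→{y}
  live L8: {y}→∅

Interference:
  c: {k,y}
  k: {c,q,y}
  q: {k,y}
  y: {c,k,q}

Colouring:
  clique {c,k,y} ⇒ need ≥ 3
  3-colouring: c0={k}  c1={y}  c2={c,q}
  χ = 3

Answer: 3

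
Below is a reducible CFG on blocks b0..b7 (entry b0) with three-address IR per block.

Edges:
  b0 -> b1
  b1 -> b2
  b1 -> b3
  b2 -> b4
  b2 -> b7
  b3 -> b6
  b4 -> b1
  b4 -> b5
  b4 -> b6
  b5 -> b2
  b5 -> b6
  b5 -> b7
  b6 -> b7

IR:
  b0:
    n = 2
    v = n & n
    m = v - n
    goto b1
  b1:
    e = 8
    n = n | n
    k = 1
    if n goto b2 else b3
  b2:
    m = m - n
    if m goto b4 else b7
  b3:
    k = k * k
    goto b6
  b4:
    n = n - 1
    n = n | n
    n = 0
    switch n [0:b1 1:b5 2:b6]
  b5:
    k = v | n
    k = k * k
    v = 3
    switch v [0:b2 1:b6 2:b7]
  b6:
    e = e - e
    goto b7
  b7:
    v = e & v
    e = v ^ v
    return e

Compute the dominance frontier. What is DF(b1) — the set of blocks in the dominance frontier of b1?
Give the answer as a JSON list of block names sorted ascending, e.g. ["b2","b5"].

idom tree: b1←b0 b2←b1 b3←b1 b4←b2 b5←b4 b6←b1 b7←b1
Join-block Dom:
  b1: preds {b0,b4}: {b0} ∩ {b0,b1,b2,b4} = {b0}; idom=b0
  b2: preds {b1,b5}: {b0,b1} ∩ {b0,b1,b2,b4,b5} = {b0,b1}; idom=b1
  b6: preds {b3,b4,b5}: {b0,b1,b3} ∩ {b0,b1,b2,b4} ∩ {b0,b1,b2,b4,b5} = {b0,b1}; idom=b1
  b7: preds {b2,b5,b6}: {b0,b1,b2} ∩ {b0,b1,b2,b4,b5} ∩ {b0,b1,b6} = {b0,b1}; idom=b1

DF walk-up:
  join b1 pred b0: · stop@b0
  join b1 pred b4: b4→b2→b1 stop@b0
  join b2 pred b1: · stop@b1
  join b2 pred b5: b5→b4→b2 stop@b1
  join b6 pred b3: b3 stop@b1
  join b6 pred b4: b4→b2 stop@b1
  join b6 pred b5: b5→b4→b2 stop@b1
  join b7 pred b2: b2 stop@b1
  join b7 pred b5: b5→b4→b2 stop@b1
  join b7 pred b6: b6 stop@b1
  b0 → ∅
  b1 → {b1}
  b2 → {b1,b2,b6,b7}
  b3 → {b6}
  b4 → {b1,b2,b6,b7}
  b5 → {b2,b6,b7}
  b6 → {b7}
  b7 → ∅

DF(b1) = ["b1"]

Answer: ["b1"]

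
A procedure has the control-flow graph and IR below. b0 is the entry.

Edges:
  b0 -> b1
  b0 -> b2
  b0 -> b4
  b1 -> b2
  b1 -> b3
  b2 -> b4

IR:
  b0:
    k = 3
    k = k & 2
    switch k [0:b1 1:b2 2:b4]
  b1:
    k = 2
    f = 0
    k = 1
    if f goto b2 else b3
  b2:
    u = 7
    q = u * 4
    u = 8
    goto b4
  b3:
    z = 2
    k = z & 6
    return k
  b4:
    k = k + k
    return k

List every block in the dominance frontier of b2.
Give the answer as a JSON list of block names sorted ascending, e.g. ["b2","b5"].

Answer: ["b4"]

Derivation:
idom tree: b1←b0 b2←b0 b3←b1 b4←b0
Join-block Dom:
  b2: preds {b0,b1}: {b0} ∩ {b0,b1} = {b0}; idom=b0
  b4: preds {b0,b2}: {b0} ∩ {b0,b2} = {b0}; idom=b0

Frontier:
  join b2 pred b0: · stop@b0
  join b2 pred b1: b1 stop@b0
  join b4 pred b0: · stop@b0
  join b4 pred b2: b2 stop@b0
  DF(b0)=∅
  DF(b1)={b2}
  DF(b2)={b4}
  DF(b3)=∅
  DF(b4)=∅

DF(b2) = ["b4"]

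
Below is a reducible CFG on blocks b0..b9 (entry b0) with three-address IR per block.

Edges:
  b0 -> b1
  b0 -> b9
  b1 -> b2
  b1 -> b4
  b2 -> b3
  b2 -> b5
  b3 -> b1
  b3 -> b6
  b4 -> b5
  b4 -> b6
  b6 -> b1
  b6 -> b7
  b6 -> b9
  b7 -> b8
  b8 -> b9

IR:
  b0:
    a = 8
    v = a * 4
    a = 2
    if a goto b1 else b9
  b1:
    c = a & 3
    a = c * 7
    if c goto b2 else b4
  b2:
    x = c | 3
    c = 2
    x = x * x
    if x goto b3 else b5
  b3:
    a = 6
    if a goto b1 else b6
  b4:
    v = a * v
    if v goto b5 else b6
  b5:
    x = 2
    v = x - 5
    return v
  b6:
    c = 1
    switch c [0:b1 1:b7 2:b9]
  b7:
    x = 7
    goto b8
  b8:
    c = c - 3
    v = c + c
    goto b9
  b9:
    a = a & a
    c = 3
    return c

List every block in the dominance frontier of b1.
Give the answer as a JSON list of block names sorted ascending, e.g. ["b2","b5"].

idom tree: b1←b0 b2←b1 b3←b2 b4←b1 b5←b1 b6←b1 b7←b6 b8←b7 b9←b0
Dom at joins:
  b1: preds {b0,b3,b6}: {b0} ∩ {b0,b1,b2,b3} ∩ {b0,b1,b6} = {b0}; idom=b0
  b5: preds {b2,b4}: {b0,b1,b2} ∩ {b0,b1,b4} = {b0,b1}; idom=b1
  b6: preds {b3,b4}: {b0,b1,b2,b3} ∩ {b0,b1,b4} = {b0,b1}; idom=b1
  b9: preds {b0,b6,b8}: {b0} ∩ {b0,b1,b6} ∩ {b0,b1,b6,b7,b8} = {b0}; idom=b0

DF walk-up:
  join b1 pred b0: · stop@b0
  join b1 pred b3: b3→b2→b1 stop@b0
  join b1 pred b6: b6→b1 stop@b0
  join b5 pred b2: b2 stop@b1
  join b5 pred b4: b4 stop@b1
  join b6 pred b3: b3→b2 stop@b1
  join b6 pred b4: b4 stop@b1
  join b9 pred b0: · stop@b0
  join b9 pred b6: b6→b1 stop@b0
  join b9 pred b8: b8→b7→b6→b1 stop@b0
  b0: DF=∅
  b1: DF={b1,b9}
  b2: DF={b1,b5,b6}
  b3: DF={b1,b6}
  b4: DF={b5,b6}
  b5: DF=∅
  b6: DF={b1,b9}
  b7: DF={b9}
  b8: DF={b9}
  b9: DF=∅

DF(b1) = ["b1", "b9"]

Answer: ["b1", "b9"]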